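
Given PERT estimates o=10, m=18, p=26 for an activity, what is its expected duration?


te = (o + 4m + p) / 6
= (10 + 4×18 + 26) / 6
= (10 + 72 + 26) / 6
= 108 / 6
= 18.00


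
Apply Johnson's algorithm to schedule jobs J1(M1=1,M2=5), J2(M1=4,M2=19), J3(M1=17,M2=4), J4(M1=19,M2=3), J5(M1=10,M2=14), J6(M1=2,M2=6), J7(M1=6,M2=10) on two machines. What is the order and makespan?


Johnson's rule:
Group 1 (M1≤M2, sort by M1): ['J1', 'J6', 'J2', 'J7', 'J5']
Group 2 (M1>M2, sort desc M2): ['J3', 'J4']
Sequence: J1 → J6 → J2 → J7 → J5 → J3 → J4
Makespan calculation:
  J1: M1 done=1, M2 done=6
  J6: M1 done=3, M2 done=12
  J2: M1 done=7, M2 done=31
  J7: M1 done=13, M2 done=41
  J5: M1 done=23, M2 done=55
  J3: M1 done=40, M2 done=59
  J4: M1 done=59, M2 done=62
= Sequence: J1 → J6 → J2 → J7 → J5 → J3 → J4, Makespan: 62


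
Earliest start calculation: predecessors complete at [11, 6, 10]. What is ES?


ES = max of all predecessor completion times
Predecessors: [11, 6, 10]
ES = max(11, 6, 10)
= 11


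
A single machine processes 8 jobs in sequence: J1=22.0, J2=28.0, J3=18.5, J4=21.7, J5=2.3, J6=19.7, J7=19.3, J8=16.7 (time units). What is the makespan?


Sequential makespan: sum all processing times
= 22.0 + 28.0 + 18.5 + 21.7 + 2.3 + 19.7 + 19.3 + 16.7
= 148.2 time units


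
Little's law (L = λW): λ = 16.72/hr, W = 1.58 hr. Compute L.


Little's law: L = λ × W
= 16.72 × 1.58
= 26.42


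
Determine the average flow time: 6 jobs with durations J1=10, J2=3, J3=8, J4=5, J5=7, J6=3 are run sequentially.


Completion times:
  J1: completes at 10
  J2: completes at 13
  J3: completes at 21
  J4: completes at 26
  J5: completes at 33
  J6: completes at 36
Sum = 139
Average = 139/6
= 23.17


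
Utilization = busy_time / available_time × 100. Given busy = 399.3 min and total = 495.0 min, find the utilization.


Utilization = busy / total × 100
= 399.3 / 495.0 × 100
= 80.7%


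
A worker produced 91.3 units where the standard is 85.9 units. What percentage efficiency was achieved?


Efficiency = (actual / standard) × 100
= (91.3 / 85.9) × 100
= 106.3%


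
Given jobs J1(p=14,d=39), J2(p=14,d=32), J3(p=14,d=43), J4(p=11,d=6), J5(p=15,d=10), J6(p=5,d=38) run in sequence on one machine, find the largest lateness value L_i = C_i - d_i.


Lateness per job (L = C - d):
  J1: C=14, d=39, L=-25
  J2: C=28, d=32, L=-4
  J3: C=42, d=43, L=-1
  J4: C=53, d=6, L=47
  J5: C=68, d=10, L=58
  J6: C=73, d=38, L=35
Lmax = max(-25, -4, -1, 47, 58, 35)
= 58


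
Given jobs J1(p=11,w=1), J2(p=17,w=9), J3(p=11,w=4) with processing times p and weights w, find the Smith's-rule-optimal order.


WSPT (Smith's rule): sort by p/w ascending
  J2: p/w = 17/9 = 1.889
  J3: p/w = 11/4 = 2.750
  J1: p/w = 11/1 = 11.000
Order: J2 → J3 → J1


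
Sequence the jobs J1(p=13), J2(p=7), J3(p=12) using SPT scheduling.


SPT: sort by shortest processing time
  J2: p=7
  J3: p=12
  J1: p=13
Order: J2 → J3 → J1


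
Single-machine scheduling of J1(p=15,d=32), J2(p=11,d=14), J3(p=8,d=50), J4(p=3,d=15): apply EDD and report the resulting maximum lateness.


EDD order: J2 → J4 → J1 → J3
Completion and lateness:
  J2: C=11, d=14, L=11-14=-3
  J4: C=14, d=15, L=14-15=-1
  J1: C=29, d=32, L=29-32=-3
  J3: C=37, d=50, L=37-50=-13
Lmax = max(-3, -1, -3, -13)
= -1


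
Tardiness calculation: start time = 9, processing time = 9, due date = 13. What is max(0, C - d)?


Completion = start + processing = 9 + 9 = 18
Tardiness = max(0, C - d) = max(0, 18 - 13)
= max(0, 5)
= 5


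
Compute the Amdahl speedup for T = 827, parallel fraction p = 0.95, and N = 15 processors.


Amdahl's law: T_p = T × ((1-p) + p/N)
= 827 × ((1-0.95) + 0.95/15)
= 827 × (0.05 + 0.0633)
= 827 × 0.1133
= 93.73
Speedup = 827/93.73
= 8.82×


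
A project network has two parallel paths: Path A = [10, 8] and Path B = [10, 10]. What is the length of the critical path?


Path A: 10 + 8 = 18
Path B: 10 + 10 = 20
Critical path = longest = max(18, 20)
= 20 (Path B)


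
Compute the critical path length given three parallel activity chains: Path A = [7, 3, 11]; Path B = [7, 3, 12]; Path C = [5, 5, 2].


Path A: 7 + 3 + 11 = 21
Path B: 7 + 3 + 12 = 22
Path C: 5 + 5 + 2 = 12
Critical path = longest = max(21, 22, 12)
= 22 (Path B)


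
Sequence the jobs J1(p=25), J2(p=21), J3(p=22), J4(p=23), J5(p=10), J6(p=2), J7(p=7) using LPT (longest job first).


LPT: sort by longest processing time first
  J1: p=25
  J4: p=23
  J3: p=22
  J2: p=21
  J5: p=10
  J7: p=7
  J6: p=2
Order: J1 → J4 → J3 → J2 → J5 → J7 → J6


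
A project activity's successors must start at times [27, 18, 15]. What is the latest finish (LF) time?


LF = min of all successor start times
Successors start at: [27, 18, 15]
LF = min(27, 18, 15)
= 15


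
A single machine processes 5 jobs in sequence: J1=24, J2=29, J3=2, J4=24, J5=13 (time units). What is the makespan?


Sequential makespan: sum all processing times
= 24 + 29 + 2 + 24 + 13
= 92 time units


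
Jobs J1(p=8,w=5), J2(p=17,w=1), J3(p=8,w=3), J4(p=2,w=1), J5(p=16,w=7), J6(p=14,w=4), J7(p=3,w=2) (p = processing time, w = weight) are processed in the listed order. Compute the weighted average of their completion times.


Completion times:
  J1: C=8, w×C=5×8=40
  J2: C=25, w×C=1×25=25
  J3: C=33, w×C=3×33=99
  J4: C=35, w×C=1×35=35
  J5: C=51, w×C=7×51=357
  J6: C=65, w×C=4×65=260
  J7: C=68, w×C=2×68=136
Sum w×C = 952
Sum w = 23
Weighted avg = 952/23
= 41.39


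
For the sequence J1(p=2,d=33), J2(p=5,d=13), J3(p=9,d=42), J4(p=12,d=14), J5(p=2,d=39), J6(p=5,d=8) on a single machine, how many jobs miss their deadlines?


Completion vs due date:
  J1: C=2, d=33 → on time
  J2: C=7, d=13 → on time
  J3: C=16, d=42 → on time
  J4: C=28, d=14 → TARDY
  J5: C=30, d=39 → on time
  J6: C=35, d=8 → TARDY
Tardy jobs: J4, J6
Count = 2


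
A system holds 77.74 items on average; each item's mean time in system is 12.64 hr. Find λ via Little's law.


Little's law: L = λW → λ = L / W
= 77.74 / 12.64
= 6.15 per hour


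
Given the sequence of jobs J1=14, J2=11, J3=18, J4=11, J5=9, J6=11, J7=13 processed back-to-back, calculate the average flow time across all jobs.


Completion times:
  J1: completes at 14
  J2: completes at 25
  J3: completes at 43
  J4: completes at 54
  J5: completes at 63
  J6: completes at 74
  J7: completes at 87
Sum = 360
Average = 360/7
= 51.43


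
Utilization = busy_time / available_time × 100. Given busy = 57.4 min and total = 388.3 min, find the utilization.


Utilization = busy / total × 100
= 57.4 / 388.3 × 100
= 14.8%


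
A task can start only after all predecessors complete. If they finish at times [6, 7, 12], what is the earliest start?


ES = max of all predecessor completion times
Predecessors: [6, 7, 12]
ES = max(6, 7, 12)
= 12


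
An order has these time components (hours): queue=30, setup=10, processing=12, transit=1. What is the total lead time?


Lead time = queue + setup + processing + transit
= 30 + 10 + 12 + 1
= 53 hours


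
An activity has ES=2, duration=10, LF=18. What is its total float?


EF = ES + duration = 2 + 10 = 12
LS = LF - duration = 18 - 10 = 8
Total Float = LF - EF = 18 - 12
(or LS - ES = 8 - 2)
= 6


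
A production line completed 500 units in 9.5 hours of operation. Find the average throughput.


Throughput = units / time
= 500 / 9.5
= 52.6 units/hour


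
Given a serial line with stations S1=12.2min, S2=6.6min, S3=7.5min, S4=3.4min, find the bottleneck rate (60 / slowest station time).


Bottleneck = longest station time
Station times: [12.2, 6.6, 7.5, 3.4]
Max = 12.2 min
Rate = 60 / 12.2
= 4.92 units/hour (bottleneck: 12.2min)


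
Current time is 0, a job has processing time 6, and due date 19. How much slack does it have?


Slack = due - current_time - processing
= 19 - 0 - 6
= 13


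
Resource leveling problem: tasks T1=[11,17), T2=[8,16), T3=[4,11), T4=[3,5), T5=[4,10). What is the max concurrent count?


Check each time point for overlaps:
  t=4: 3 tasks active (T3, T4, T5)
Max concurrent = 3


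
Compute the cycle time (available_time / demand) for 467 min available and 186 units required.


Cycle time = available time / demand
= 467 / 186
= 2.51 min/unit


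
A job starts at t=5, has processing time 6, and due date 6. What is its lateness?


Completion = 5 + 6 = 11
Lateness = C - d = 11 - 6
= 5


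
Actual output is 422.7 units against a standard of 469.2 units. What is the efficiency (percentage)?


Efficiency = (actual / standard) × 100
= (422.7 / 469.2) × 100
= 90.1%


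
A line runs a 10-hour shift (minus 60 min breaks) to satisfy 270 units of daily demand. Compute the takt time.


Available = 10×60 - 60 = 540 min
Takt time = 540 / 270
= 2.00 min/unit


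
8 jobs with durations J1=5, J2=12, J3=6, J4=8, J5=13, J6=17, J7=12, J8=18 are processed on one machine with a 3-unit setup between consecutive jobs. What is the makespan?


Makespan = Σ processing + (n-1) × setup
= (5 + 12 + 6 + 8 + 13 + 17 + 12 + 18) + (8-1)×3
= 91 + 21
= 112 time units


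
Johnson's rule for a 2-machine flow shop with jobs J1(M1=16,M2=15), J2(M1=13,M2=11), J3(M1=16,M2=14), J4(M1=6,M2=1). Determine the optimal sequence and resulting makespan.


Johnson's rule:
Group 1 (M1≤M2, sort by M1): []
Group 2 (M1>M2, sort desc M2): ['J1', 'J3', 'J2', 'J4']
Sequence: J1 → J3 → J2 → J4
Makespan calculation:
  J1: M1 done=16, M2 done=31
  J3: M1 done=32, M2 done=46
  J2: M1 done=45, M2 done=57
  J4: M1 done=51, M2 done=58
= Sequence: J1 → J3 → J2 → J4, Makespan: 58


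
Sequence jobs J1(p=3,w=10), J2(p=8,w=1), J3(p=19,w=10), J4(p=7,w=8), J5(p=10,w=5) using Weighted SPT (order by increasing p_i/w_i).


WSPT (Smith's rule): sort by p/w ascending
  J1: p/w = 3/10 = 0.300
  J4: p/w = 7/8 = 0.875
  J3: p/w = 19/10 = 1.900
  J5: p/w = 10/5 = 2.000
  J2: p/w = 8/1 = 8.000
Order: J1 → J4 → J3 → J5 → J2


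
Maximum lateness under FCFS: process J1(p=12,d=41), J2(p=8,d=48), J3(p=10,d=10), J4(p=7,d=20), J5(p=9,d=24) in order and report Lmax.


Lateness per job (L = C - d):
  J1: C=12, d=41, L=-29
  J2: C=20, d=48, L=-28
  J3: C=30, d=10, L=20
  J4: C=37, d=20, L=17
  J5: C=46, d=24, L=22
Lmax = max(-29, -28, 20, 17, 22)
= 22


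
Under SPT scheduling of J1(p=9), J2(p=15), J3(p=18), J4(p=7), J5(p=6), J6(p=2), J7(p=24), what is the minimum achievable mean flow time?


SPT order: J6 → J5 → J4 → J1 → J2 → J3 → J7
Completion times:
  J6: C=2
  J5: C=8
  J4: C=15
  J1: C=24
  J2: C=39
  J3: C=57
  J7: C=81
Sum = 226, n = 7
Mean flow = 226/7
= 32.29


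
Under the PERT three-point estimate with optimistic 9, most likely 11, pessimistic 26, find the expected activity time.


te = (o + 4m + p) / 6
= (9 + 4×11 + 26) / 6
= (9 + 44 + 26) / 6
= 79 / 6
= 13.17


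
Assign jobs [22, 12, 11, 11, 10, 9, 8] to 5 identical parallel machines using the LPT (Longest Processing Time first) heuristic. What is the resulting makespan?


Jobs (LPT sorted): [22, 12, 11, 11, 10, 9, 8]
Machines: 5
  J=22 → Machine 1 (load: 0+22=22)
  J=12 → Machine 2 (load: 0+12=12)
  J=11 → Machine 3 (load: 0+11=11)
  J=11 → Machine 4 (load: 0+11=11)
  J=10 → Machine 5 (load: 0+10=10)
  J=9 → Machine 5 (load: 10+9=19)
  J=8 → Machine 3 (load: 11+8=19)
Machine loads: [22, 12, 19, 11, 19]
Makespan = max = 22 time units


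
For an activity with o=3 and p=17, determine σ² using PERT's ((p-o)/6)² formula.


σ² = ((p - o) / 6)² = (p - o)² / 36
= (17 - 3)² / 36
= 14² / 36
= 196 / 36
= 5.4444


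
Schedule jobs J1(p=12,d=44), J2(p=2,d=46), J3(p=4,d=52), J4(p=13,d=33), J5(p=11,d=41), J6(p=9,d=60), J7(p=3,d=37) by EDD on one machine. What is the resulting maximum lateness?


EDD order: J4 → J7 → J5 → J1 → J2 → J3 → J6
Completion and lateness:
  J4: C=13, d=33, L=13-33=-20
  J7: C=16, d=37, L=16-37=-21
  J5: C=27, d=41, L=27-41=-14
  J1: C=39, d=44, L=39-44=-5
  J2: C=41, d=46, L=41-46=-5
  J3: C=45, d=52, L=45-52=-7
  J6: C=54, d=60, L=54-60=-6
Lmax = max(-20, -21, -14, -5, -5, -7, -6)
= -5


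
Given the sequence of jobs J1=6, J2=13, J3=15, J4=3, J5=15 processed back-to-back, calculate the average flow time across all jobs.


Completion times:
  J1: completes at 6
  J2: completes at 19
  J3: completes at 34
  J4: completes at 37
  J5: completes at 52
Sum = 148
Average = 148/5
= 29.60


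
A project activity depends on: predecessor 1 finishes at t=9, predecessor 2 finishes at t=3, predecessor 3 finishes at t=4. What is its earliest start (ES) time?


ES = max of all predecessor completion times
Predecessors: [9, 3, 4]
ES = max(9, 3, 4)
= 9


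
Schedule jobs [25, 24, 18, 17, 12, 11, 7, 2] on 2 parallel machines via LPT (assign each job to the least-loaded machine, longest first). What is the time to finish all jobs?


Jobs (LPT sorted): [25, 24, 18, 17, 12, 11, 7, 2]
Machines: 2
  J=25 → Machine 1 (load: 0+25=25)
  J=24 → Machine 2 (load: 0+24=24)
  J=18 → Machine 2 (load: 24+18=42)
  J=17 → Machine 1 (load: 25+17=42)
  J=12 → Machine 1 (load: 42+12=54)
  J=11 → Machine 2 (load: 42+11=53)
  J=7 → Machine 2 (load: 53+7=60)
  J=2 → Machine 1 (load: 54+2=56)
Machine loads: [56, 60]
Makespan = max = 60 time units


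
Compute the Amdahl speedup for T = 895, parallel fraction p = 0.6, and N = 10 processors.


Amdahl's law: T_p = T × ((1-p) + p/N)
= 895 × ((1-0.6) + 0.6/10)
= 895 × (0.40 + 0.0600)
= 895 × 0.4600
= 411.70
Speedup = 895/411.70
= 2.17×


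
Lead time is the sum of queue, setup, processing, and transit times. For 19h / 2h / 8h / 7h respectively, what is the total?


Lead time = queue + setup + processing + transit
= 19 + 2 + 8 + 7
= 36 hours


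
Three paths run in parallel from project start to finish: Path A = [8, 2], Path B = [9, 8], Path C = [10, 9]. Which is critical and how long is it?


Path A: 8 + 2 = 10
Path B: 9 + 8 = 17
Path C: 10 + 9 = 19
Critical path = longest = max(10, 17, 19)
= 19 (Path C)


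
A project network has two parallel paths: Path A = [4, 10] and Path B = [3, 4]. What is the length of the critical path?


Path A: 4 + 10 = 14
Path B: 3 + 4 = 7
Critical path = longest = max(14, 7)
= 14 (Path A)


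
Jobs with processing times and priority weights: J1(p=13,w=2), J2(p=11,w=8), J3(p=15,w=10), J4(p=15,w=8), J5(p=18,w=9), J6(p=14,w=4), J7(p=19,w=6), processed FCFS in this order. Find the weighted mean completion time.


Completion times:
  J1: C=13, w×C=2×13=26
  J2: C=24, w×C=8×24=192
  J3: C=39, w×C=10×39=390
  J4: C=54, w×C=8×54=432
  J5: C=72, w×C=9×72=648
  J6: C=86, w×C=4×86=344
  J7: C=105, w×C=6×105=630
Sum w×C = 2662
Sum w = 47
Weighted avg = 2662/47
= 56.64


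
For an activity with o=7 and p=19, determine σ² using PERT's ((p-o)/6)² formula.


σ² = ((p - o) / 6)² = (p - o)² / 36
= (19 - 7)² / 36
= 12² / 36
= 144 / 36
= 4.0000


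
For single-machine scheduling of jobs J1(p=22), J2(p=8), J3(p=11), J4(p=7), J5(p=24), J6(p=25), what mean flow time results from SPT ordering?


SPT order: J4 → J2 → J3 → J1 → J5 → J6
Completion times:
  J4: C=7
  J2: C=15
  J3: C=26
  J1: C=48
  J5: C=72
  J6: C=97
Sum = 265, n = 6
Mean flow = 265/6
= 44.17


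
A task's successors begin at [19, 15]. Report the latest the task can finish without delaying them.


LF = min of all successor start times
Successors start at: [19, 15]
LF = min(19, 15)
= 15


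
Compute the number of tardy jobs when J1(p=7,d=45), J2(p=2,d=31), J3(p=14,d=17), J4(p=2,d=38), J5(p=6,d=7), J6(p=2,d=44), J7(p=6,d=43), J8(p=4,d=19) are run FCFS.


Completion vs due date:
  J1: C=7, d=45 → on time
  J2: C=9, d=31 → on time
  J3: C=23, d=17 → TARDY
  J4: C=25, d=38 → on time
  J5: C=31, d=7 → TARDY
  J6: C=33, d=44 → on time
  J7: C=39, d=43 → on time
  J8: C=43, d=19 → TARDY
Tardy jobs: J3, J5, J8
Count = 3


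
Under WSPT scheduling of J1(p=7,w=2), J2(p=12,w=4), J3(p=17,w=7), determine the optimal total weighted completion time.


WSPT order (by p/w): J3 → J2 → J1
  J3: C=17, w·C=7×17=119
  J2: C=29, w·C=4×29=116
  J1: C=36, w·C=2×36=72
Σ w·C = 307
= 307


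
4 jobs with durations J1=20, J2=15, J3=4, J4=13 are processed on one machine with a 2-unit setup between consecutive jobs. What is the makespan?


Makespan = Σ processing + (n-1) × setup
= (20 + 15 + 4 + 13) + (4-1)×2
= 52 + 6
= 58 time units


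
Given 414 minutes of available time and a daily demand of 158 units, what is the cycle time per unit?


Cycle time = available time / demand
= 414 / 158
= 2.62 min/unit


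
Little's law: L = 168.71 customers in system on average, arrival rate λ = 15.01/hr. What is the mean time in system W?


Little's law: L = λW → W = L / λ
= 168.71 / 15.01
= 11.24 hours


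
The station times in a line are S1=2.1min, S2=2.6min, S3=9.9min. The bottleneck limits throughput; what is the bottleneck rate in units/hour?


Bottleneck = longest station time
Station times: [2.1, 2.6, 9.9]
Max = 9.9 min
Rate = 60 / 9.9
= 6.06 units/hour (bottleneck: 9.9min)


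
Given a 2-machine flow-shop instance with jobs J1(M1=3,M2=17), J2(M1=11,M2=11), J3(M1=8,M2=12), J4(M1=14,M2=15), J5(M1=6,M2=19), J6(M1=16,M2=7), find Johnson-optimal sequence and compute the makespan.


Johnson's rule:
Group 1 (M1≤M2, sort by M1): ['J1', 'J5', 'J3', 'J2', 'J4']
Group 2 (M1>M2, sort desc M2): ['J6']
Sequence: J1 → J5 → J3 → J2 → J4 → J6
Makespan calculation:
  J1: M1 done=3, M2 done=20
  J5: M1 done=9, M2 done=39
  J3: M1 done=17, M2 done=51
  J2: M1 done=28, M2 done=62
  J4: M1 done=42, M2 done=77
  J6: M1 done=58, M2 done=84
= Sequence: J1 → J5 → J3 → J2 → J4 → J6, Makespan: 84


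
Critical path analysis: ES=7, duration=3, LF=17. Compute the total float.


EF = ES + duration = 7 + 3 = 10
LS = LF - duration = 17 - 3 = 14
Total Float = LF - EF = 17 - 10
(or LS - ES = 14 - 7)
= 7


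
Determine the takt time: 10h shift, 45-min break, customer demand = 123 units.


Available = 10×60 - 45 = 555 min
Takt time = 555 / 123
= 4.51 min/unit


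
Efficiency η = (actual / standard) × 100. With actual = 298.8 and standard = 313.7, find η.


Efficiency = (actual / standard) × 100
= (298.8 / 313.7) × 100
= 95.3%


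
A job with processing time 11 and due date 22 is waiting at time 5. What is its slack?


Slack = due - current_time - processing
= 22 - 5 - 11
= 6


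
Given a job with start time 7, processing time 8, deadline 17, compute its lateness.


Completion = 7 + 8 = 15
Lateness = C - d = 15 - 17
= -2


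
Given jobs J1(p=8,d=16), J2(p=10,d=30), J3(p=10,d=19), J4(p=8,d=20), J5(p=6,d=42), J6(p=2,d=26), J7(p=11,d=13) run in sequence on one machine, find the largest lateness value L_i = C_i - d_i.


Lateness per job (L = C - d):
  J1: C=8, d=16, L=-8
  J2: C=18, d=30, L=-12
  J3: C=28, d=19, L=9
  J4: C=36, d=20, L=16
  J5: C=42, d=42, L=0
  J6: C=44, d=26, L=18
  J7: C=55, d=13, L=42
Lmax = max(-8, -12, 9, 16, 0, 18, 42)
= 42


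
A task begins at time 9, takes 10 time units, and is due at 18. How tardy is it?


Completion = start + processing = 9 + 10 = 19
Tardiness = max(0, C - d) = max(0, 19 - 18)
= max(0, 1)
= 1


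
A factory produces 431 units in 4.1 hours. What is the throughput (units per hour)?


Throughput = units / time
= 431 / 4.1
= 105.1 units/hour


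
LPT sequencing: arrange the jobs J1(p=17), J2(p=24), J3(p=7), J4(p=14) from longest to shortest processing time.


LPT: sort by longest processing time first
  J2: p=24
  J1: p=17
  J4: p=14
  J3: p=7
Order: J2 → J1 → J4 → J3


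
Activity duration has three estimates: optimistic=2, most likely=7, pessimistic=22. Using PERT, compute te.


te = (o + 4m + p) / 6
= (2 + 4×7 + 22) / 6
= (2 + 28 + 22) / 6
= 52 / 6
= 8.67


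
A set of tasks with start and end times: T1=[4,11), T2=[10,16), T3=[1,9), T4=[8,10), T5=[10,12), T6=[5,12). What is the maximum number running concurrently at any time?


Check each time point for overlaps:
  t=8: 4 tasks active (T1, T3, T4, T6)
Max concurrent = 4


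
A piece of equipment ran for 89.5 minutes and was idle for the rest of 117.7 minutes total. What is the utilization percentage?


Utilization = busy / total × 100
= 89.5 / 117.7 × 100
= 76.0%


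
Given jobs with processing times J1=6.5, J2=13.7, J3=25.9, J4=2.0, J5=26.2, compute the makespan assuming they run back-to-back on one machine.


Sequential makespan: sum all processing times
= 6.5 + 13.7 + 25.9 + 2.0 + 26.2
= 74.3 time units


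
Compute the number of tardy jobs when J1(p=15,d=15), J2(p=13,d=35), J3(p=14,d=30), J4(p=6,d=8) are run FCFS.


Completion vs due date:
  J1: C=15, d=15 → on time
  J2: C=28, d=35 → on time
  J3: C=42, d=30 → TARDY
  J4: C=48, d=8 → TARDY
Tardy jobs: J3, J4
Count = 2


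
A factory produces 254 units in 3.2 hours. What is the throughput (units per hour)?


Throughput = units / time
= 254 / 3.2
= 79.4 units/hour


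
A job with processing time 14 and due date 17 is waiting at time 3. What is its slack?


Slack = due - current_time - processing
= 17 - 3 - 14
= 0


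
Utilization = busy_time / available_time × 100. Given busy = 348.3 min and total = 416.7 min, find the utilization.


Utilization = busy / total × 100
= 348.3 / 416.7 × 100
= 83.6%


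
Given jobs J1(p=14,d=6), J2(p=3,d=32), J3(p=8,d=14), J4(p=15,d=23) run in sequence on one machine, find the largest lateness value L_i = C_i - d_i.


Lateness per job (L = C - d):
  J1: C=14, d=6, L=8
  J2: C=17, d=32, L=-15
  J3: C=25, d=14, L=11
  J4: C=40, d=23, L=17
Lmax = max(8, -15, 11, 17)
= 17


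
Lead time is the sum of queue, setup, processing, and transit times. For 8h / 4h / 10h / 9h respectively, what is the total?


Lead time = queue + setup + processing + transit
= 8 + 4 + 10 + 9
= 31 hours


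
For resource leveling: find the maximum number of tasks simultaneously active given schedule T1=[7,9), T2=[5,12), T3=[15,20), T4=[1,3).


Check each time point for overlaps:
  t=7: 2 tasks active (T1, T2)
Max concurrent = 2


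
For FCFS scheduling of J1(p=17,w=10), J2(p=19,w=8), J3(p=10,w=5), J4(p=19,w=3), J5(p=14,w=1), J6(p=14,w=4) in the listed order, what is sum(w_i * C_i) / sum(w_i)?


Completion times:
  J1: C=17, w×C=10×17=170
  J2: C=36, w×C=8×36=288
  J3: C=46, w×C=5×46=230
  J4: C=65, w×C=3×65=195
  J5: C=79, w×C=1×79=79
  J6: C=93, w×C=4×93=372
Sum w×C = 1334
Sum w = 31
Weighted avg = 1334/31
= 43.03


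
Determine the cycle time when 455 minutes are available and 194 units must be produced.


Cycle time = available time / demand
= 455 / 194
= 2.35 min/unit


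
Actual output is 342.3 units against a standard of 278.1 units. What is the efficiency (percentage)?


Efficiency = (actual / standard) × 100
= (342.3 / 278.1) × 100
= 123.1%


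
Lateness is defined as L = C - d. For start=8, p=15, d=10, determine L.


Completion = 8 + 15 = 23
Lateness = C - d = 23 - 10
= 13


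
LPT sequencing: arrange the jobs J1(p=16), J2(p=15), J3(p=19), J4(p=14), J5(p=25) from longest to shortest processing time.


LPT: sort by longest processing time first
  J5: p=25
  J3: p=19
  J1: p=16
  J2: p=15
  J4: p=14
Order: J5 → J3 → J1 → J2 → J4


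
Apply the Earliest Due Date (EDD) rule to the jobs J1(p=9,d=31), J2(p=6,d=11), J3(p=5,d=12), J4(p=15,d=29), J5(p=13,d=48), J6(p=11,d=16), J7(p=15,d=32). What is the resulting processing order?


EDD: sort by earliest due date
  J2: d=11, p=6
  J3: d=12, p=5
  J6: d=16, p=11
  J4: d=29, p=15
  J1: d=31, p=9
  J7: d=32, p=15
  J5: d=48, p=13
Order: J2 → J3 → J6 → J4 → J1 → J7 → J5


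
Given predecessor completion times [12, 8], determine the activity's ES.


ES = max of all predecessor completion times
Predecessors: [12, 8]
ES = max(12, 8)
= 12


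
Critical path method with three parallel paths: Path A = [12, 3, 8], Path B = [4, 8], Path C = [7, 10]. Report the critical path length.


Path A: 12 + 3 + 8 = 23
Path B: 4 + 8 = 12
Path C: 7 + 10 = 17
Critical path = longest = max(23, 12, 17)
= 23 (Path A)


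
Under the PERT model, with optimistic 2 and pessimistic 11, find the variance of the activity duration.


σ² = ((p - o) / 6)² = (p - o)² / 36
= (11 - 2)² / 36
= 9² / 36
= 81 / 36
= 2.2500


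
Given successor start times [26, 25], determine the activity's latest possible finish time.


LF = min of all successor start times
Successors start at: [26, 25]
LF = min(26, 25)
= 25


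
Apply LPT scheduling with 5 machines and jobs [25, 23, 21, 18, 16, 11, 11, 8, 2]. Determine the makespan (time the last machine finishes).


Jobs (LPT sorted): [25, 23, 21, 18, 16, 11, 11, 8, 2]
Machines: 5
  J=25 → Machine 1 (load: 0+25=25)
  J=23 → Machine 2 (load: 0+23=23)
  J=21 → Machine 3 (load: 0+21=21)
  J=18 → Machine 4 (load: 0+18=18)
  J=16 → Machine 5 (load: 0+16=16)
  J=11 → Machine 5 (load: 16+11=27)
  J=11 → Machine 4 (load: 18+11=29)
  J=8 → Machine 3 (load: 21+8=29)
  J=2 → Machine 2 (load: 23+2=25)
Machine loads: [25, 25, 29, 29, 27]
Makespan = max = 29 time units


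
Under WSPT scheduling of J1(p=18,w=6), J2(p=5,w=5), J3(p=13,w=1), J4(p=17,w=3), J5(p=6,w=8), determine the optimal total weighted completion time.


WSPT order (by p/w): J5 → J2 → J1 → J4 → J3
  J5: C=6, w·C=8×6=48
  J2: C=11, w·C=5×11=55
  J1: C=29, w·C=6×29=174
  J4: C=46, w·C=3×46=138
  J3: C=59, w·C=1×59=59
Σ w·C = 474
= 474


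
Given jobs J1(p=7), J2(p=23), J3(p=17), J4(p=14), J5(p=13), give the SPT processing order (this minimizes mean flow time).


SPT: sort by shortest processing time
  J1: p=7
  J5: p=13
  J4: p=14
  J3: p=17
  J2: p=23
Order: J1 → J5 → J4 → J3 → J2


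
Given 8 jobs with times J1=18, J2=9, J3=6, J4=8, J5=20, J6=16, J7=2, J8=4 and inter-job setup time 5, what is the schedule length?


Makespan = Σ processing + (n-1) × setup
= (18 + 9 + 6 + 8 + 20 + 16 + 2 + 4) + (8-1)×5
= 83 + 35
= 118 time units


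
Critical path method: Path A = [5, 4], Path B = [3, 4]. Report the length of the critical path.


Path A: 5 + 4 = 9
Path B: 3 + 4 = 7
Critical path = longest = max(9, 7)
= 9 (Path A)


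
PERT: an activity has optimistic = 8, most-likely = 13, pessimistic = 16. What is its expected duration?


te = (o + 4m + p) / 6
= (8 + 4×13 + 16) / 6
= (8 + 52 + 16) / 6
= 76 / 6
= 12.67


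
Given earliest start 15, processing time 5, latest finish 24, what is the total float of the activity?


EF = ES + duration = 15 + 5 = 20
LS = LF - duration = 24 - 5 = 19
Total Float = LF - EF = 24 - 20
(or LS - ES = 19 - 15)
= 4


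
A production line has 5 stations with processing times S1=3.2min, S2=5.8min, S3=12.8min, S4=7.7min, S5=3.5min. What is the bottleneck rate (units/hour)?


Bottleneck = longest station time
Station times: [3.2, 5.8, 12.8, 7.7, 3.5]
Max = 12.8 min
Rate = 60 / 12.8
= 4.69 units/hour (bottleneck: 12.8min)


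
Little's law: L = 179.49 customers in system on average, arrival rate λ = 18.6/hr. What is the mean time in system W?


Little's law: L = λW → W = L / λ
= 179.49 / 18.6
= 9.65 hours


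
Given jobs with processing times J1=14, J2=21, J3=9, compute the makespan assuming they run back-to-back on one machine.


Sequential makespan: sum all processing times
= 14 + 21 + 9
= 44 time units


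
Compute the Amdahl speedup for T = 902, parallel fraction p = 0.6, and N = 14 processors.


Amdahl's law: T_p = T × ((1-p) + p/N)
= 902 × ((1-0.6) + 0.6/14)
= 902 × (0.40 + 0.0429)
= 902 × 0.4429
= 399.46
Speedup = 902/399.46
= 2.26×


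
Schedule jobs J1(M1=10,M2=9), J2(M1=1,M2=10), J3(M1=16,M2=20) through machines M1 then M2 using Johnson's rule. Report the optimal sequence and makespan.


Johnson's rule:
Group 1 (M1≤M2, sort by M1): ['J2', 'J3']
Group 2 (M1>M2, sort desc M2): ['J1']
Sequence: J2 → J3 → J1
Makespan calculation:
  J2: M1 done=1, M2 done=11
  J3: M1 done=17, M2 done=37
  J1: M1 done=27, M2 done=46
= Sequence: J2 → J3 → J1, Makespan: 46


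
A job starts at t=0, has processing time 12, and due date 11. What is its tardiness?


Completion = start + processing = 0 + 12 = 12
Tardiness = max(0, C - d) = max(0, 12 - 11)
= max(0, 1)
= 1


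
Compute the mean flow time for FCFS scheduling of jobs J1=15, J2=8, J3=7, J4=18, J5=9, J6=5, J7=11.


Completion times:
  J1: completes at 15
  J2: completes at 23
  J3: completes at 30
  J4: completes at 48
  J5: completes at 57
  J6: completes at 62
  J7: completes at 73
Sum = 308
Average = 308/7
= 44.00


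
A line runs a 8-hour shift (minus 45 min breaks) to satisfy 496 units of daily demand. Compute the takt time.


Available = 8×60 - 45 = 435 min
Takt time = 435 / 496
= 0.88 min/unit


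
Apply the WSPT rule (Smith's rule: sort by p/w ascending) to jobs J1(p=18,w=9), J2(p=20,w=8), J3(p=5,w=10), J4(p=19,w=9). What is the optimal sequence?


WSPT (Smith's rule): sort by p/w ascending
  J3: p/w = 5/10 = 0.500
  J1: p/w = 18/9 = 2.000
  J4: p/w = 19/9 = 2.111
  J2: p/w = 20/8 = 2.500
Order: J3 → J1 → J4 → J2


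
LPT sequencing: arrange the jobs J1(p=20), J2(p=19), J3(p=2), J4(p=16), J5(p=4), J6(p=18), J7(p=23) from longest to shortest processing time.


LPT: sort by longest processing time first
  J7: p=23
  J1: p=20
  J2: p=19
  J6: p=18
  J4: p=16
  J5: p=4
  J3: p=2
Order: J7 → J1 → J2 → J6 → J4 → J5 → J3


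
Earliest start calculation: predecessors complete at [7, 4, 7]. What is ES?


ES = max of all predecessor completion times
Predecessors: [7, 4, 7]
ES = max(7, 4, 7)
= 7


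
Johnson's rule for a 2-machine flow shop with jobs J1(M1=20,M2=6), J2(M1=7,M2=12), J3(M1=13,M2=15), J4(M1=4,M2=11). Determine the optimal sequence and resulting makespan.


Johnson's rule:
Group 1 (M1≤M2, sort by M1): ['J4', 'J2', 'J3']
Group 2 (M1>M2, sort desc M2): ['J1']
Sequence: J4 → J2 → J3 → J1
Makespan calculation:
  J4: M1 done=4, M2 done=15
  J2: M1 done=11, M2 done=27
  J3: M1 done=24, M2 done=42
  J1: M1 done=44, M2 done=50
= Sequence: J4 → J2 → J3 → J1, Makespan: 50


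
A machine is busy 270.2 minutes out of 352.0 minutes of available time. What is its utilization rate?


Utilization = busy / total × 100
= 270.2 / 352.0 × 100
= 76.8%


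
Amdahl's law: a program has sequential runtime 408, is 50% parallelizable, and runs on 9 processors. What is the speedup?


Amdahl's law: T_p = T × ((1-p) + p/N)
= 408 × ((1-0.5) + 0.5/9)
= 408 × (0.50 + 0.0556)
= 408 × 0.5556
= 226.67
Speedup = 408/226.67
= 1.80×


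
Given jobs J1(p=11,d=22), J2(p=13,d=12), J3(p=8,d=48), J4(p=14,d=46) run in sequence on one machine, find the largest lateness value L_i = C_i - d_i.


Lateness per job (L = C - d):
  J1: C=11, d=22, L=-11
  J2: C=24, d=12, L=12
  J3: C=32, d=48, L=-16
  J4: C=46, d=46, L=0
Lmax = max(-11, 12, -16, 0)
= 12


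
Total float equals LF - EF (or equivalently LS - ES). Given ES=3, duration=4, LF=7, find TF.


EF = ES + duration = 3 + 4 = 7
LS = LF - duration = 7 - 4 = 3
Total Float = LF - EF = 7 - 7
(or LS - ES = 3 - 3)
= 0


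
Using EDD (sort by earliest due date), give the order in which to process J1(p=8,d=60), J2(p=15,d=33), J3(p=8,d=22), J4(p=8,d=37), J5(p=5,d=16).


EDD: sort by earliest due date
  J5: d=16, p=5
  J3: d=22, p=8
  J2: d=33, p=15
  J4: d=37, p=8
  J1: d=60, p=8
Order: J5 → J3 → J2 → J4 → J1


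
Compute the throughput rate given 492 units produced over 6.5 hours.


Throughput = units / time
= 492 / 6.5
= 75.7 units/hour


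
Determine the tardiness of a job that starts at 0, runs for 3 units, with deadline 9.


Completion = start + processing = 0 + 3 = 3
Tardiness = max(0, C - d) = max(0, 3 - 9)
= max(0, -6)
= 0


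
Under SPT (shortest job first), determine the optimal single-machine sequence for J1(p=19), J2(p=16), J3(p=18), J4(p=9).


SPT: sort by shortest processing time
  J4: p=9
  J2: p=16
  J3: p=18
  J1: p=19
Order: J4 → J2 → J3 → J1


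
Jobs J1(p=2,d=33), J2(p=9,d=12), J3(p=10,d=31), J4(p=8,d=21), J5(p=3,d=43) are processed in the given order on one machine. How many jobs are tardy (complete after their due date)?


Completion vs due date:
  J1: C=2, d=33 → on time
  J2: C=11, d=12 → on time
  J3: C=21, d=31 → on time
  J4: C=29, d=21 → TARDY
  J5: C=32, d=43 → on time
Tardy jobs: J4
Count = 1


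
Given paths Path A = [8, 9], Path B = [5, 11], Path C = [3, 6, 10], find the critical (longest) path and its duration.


Path A: 8 + 9 = 17
Path B: 5 + 11 = 16
Path C: 3 + 6 + 10 = 19
Critical path = longest = max(17, 16, 19)
= 19 (Path C)


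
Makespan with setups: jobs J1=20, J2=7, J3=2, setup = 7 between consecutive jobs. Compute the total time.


Makespan = Σ processing + (n-1) × setup
= (20 + 7 + 2) + (3-1)×7
= 29 + 14
= 43 time units


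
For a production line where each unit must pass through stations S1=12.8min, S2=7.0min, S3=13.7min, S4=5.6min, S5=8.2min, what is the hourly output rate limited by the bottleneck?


Bottleneck = longest station time
Station times: [12.8, 7.0, 13.7, 5.6, 8.2]
Max = 13.7 min
Rate = 60 / 13.7
= 4.38 units/hour (bottleneck: 13.7min)


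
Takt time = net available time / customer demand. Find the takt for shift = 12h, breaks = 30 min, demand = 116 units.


Available = 12×60 - 30 = 690 min
Takt time = 690 / 116
= 5.95 min/unit


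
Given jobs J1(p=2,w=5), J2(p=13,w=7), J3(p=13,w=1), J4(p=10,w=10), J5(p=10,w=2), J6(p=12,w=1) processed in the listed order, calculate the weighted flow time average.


Completion times:
  J1: C=2, w×C=5×2=10
  J2: C=15, w×C=7×15=105
  J3: C=28, w×C=1×28=28
  J4: C=38, w×C=10×38=380
  J5: C=48, w×C=2×48=96
  J6: C=60, w×C=1×60=60
Sum w×C = 679
Sum w = 26
Weighted avg = 679/26
= 26.12


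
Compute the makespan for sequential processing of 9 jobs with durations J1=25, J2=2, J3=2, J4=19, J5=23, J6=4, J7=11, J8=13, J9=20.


Sequential makespan: sum all processing times
= 25 + 2 + 2 + 19 + 23 + 4 + 11 + 13 + 20
= 119 time units


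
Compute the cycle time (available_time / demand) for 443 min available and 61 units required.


Cycle time = available time / demand
= 443 / 61
= 7.26 min/unit


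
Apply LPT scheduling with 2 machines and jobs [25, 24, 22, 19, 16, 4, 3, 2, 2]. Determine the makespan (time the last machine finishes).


Jobs (LPT sorted): [25, 24, 22, 19, 16, 4, 3, 2, 2]
Machines: 2
  J=25 → Machine 1 (load: 0+25=25)
  J=24 → Machine 2 (load: 0+24=24)
  J=22 → Machine 2 (load: 24+22=46)
  J=19 → Machine 1 (load: 25+19=44)
  J=16 → Machine 1 (load: 44+16=60)
  J=4 → Machine 2 (load: 46+4=50)
  J=3 → Machine 2 (load: 50+3=53)
  J=2 → Machine 2 (load: 53+2=55)
  J=2 → Machine 2 (load: 55+2=57)
Machine loads: [60, 57]
Makespan = max = 60 time units


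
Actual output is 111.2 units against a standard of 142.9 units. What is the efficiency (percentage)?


Efficiency = (actual / standard) × 100
= (111.2 / 142.9) × 100
= 77.8%


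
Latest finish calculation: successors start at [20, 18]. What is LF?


LF = min of all successor start times
Successors start at: [20, 18]
LF = min(20, 18)
= 18


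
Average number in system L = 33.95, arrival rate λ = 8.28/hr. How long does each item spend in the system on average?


Little's law: L = λW → W = L / λ
= 33.95 / 8.28
= 4.10 hours


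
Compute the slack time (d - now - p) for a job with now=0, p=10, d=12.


Slack = due - current_time - processing
= 12 - 0 - 10
= 2


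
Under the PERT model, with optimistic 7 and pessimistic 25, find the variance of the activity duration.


σ² = ((p - o) / 6)² = (p - o)² / 36
= (25 - 7)² / 36
= 18² / 36
= 324 / 36
= 9.0000


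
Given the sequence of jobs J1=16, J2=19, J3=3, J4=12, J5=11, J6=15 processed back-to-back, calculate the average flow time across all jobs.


Completion times:
  J1: completes at 16
  J2: completes at 35
  J3: completes at 38
  J4: completes at 50
  J5: completes at 61
  J6: completes at 76
Sum = 276
Average = 276/6
= 46.00


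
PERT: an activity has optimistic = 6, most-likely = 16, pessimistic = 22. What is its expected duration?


te = (o + 4m + p) / 6
= (6 + 4×16 + 22) / 6
= (6 + 64 + 22) / 6
= 92 / 6
= 15.33


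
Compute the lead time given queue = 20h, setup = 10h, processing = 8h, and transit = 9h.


Lead time = queue + setup + processing + transit
= 20 + 10 + 8 + 9
= 47 hours


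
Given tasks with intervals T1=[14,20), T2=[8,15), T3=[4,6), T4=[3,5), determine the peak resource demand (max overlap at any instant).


Check each time point for overlaps:
  t=4: 2 tasks active (T3, T4)
Max concurrent = 2


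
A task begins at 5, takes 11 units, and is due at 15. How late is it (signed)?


Completion = 5 + 11 = 16
Lateness = C - d = 16 - 15
= 1


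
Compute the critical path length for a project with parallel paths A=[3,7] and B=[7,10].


Path A: 3 + 7 = 10
Path B: 7 + 10 = 17
Critical path = longest = max(10, 17)
= 17 (Path B)


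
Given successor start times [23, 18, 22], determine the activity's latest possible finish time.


LF = min of all successor start times
Successors start at: [23, 18, 22]
LF = min(23, 18, 22)
= 18


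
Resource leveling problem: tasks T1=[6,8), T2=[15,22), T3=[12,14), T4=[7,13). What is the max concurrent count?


Check each time point for overlaps:
  t=7: 2 tasks active (T1, T4)
Max concurrent = 2


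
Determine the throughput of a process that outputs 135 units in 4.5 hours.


Throughput = units / time
= 135 / 4.5
= 30.0 units/hour


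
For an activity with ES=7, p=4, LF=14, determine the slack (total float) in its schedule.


EF = ES + duration = 7 + 4 = 11
LS = LF - duration = 14 - 4 = 10
Total Float = LF - EF = 14 - 11
(or LS - ES = 10 - 7)
= 3


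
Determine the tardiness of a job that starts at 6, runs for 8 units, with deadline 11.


Completion = start + processing = 6 + 8 = 14
Tardiness = max(0, C - d) = max(0, 14 - 11)
= max(0, 3)
= 3


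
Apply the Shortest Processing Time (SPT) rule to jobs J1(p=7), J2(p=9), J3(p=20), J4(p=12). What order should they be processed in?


SPT: sort by shortest processing time
  J1: p=7
  J2: p=9
  J4: p=12
  J3: p=20
Order: J1 → J2 → J4 → J3


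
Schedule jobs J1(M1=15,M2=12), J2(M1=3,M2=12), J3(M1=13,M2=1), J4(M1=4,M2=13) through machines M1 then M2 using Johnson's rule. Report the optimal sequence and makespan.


Johnson's rule:
Group 1 (M1≤M2, sort by M1): ['J2', 'J4']
Group 2 (M1>M2, sort desc M2): ['J1', 'J3']
Sequence: J2 → J4 → J1 → J3
Makespan calculation:
  J2: M1 done=3, M2 done=15
  J4: M1 done=7, M2 done=28
  J1: M1 done=22, M2 done=40
  J3: M1 done=35, M2 done=41
= Sequence: J2 → J4 → J1 → J3, Makespan: 41


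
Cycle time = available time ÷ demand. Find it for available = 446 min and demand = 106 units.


Cycle time = available time / demand
= 446 / 106
= 4.21 min/unit


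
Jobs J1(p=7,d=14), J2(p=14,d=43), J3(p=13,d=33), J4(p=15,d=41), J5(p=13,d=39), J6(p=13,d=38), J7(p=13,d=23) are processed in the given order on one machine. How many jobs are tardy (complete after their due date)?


Completion vs due date:
  J1: C=7, d=14 → on time
  J2: C=21, d=43 → on time
  J3: C=34, d=33 → TARDY
  J4: C=49, d=41 → TARDY
  J5: C=62, d=39 → TARDY
  J6: C=75, d=38 → TARDY
  J7: C=88, d=23 → TARDY
Tardy jobs: J3, J4, J5, J6, J7
Count = 5


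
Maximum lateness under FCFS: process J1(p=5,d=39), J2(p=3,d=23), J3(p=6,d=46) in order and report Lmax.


Lateness per job (L = C - d):
  J1: C=5, d=39, L=-34
  J2: C=8, d=23, L=-15
  J3: C=14, d=46, L=-32
Lmax = max(-34, -15, -32)
= -15


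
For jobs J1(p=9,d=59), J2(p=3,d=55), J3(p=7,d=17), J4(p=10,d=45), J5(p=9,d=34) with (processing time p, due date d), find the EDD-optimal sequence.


EDD: sort by earliest due date
  J3: d=17, p=7
  J5: d=34, p=9
  J4: d=45, p=10
  J2: d=55, p=3
  J1: d=59, p=9
Order: J3 → J5 → J4 → J2 → J1
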